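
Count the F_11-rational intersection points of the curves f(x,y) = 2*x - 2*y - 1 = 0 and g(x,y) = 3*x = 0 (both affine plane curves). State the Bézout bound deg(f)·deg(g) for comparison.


Common zeros: {(0, 5)}; count = 1; Bézout bound = 1.

deg(f) = 1, deg(g) = 1, so Bézout bound = 1.
Scan x ∈ F_11. For each x, list the y ∈ F_11 with f(x, y) ≡ 0 and those with g(x, y) ≡ 0 (mod 11); the common zeros in that column are the intersection.
  x = 0: f ≡ 0 at y ∈ {5}; g ≡ 0 at y ∈ {0, 1, 2, 3, 4, 5, 6, 7, 8, 9, 10}; common: {5}.
  x = 1: f ≡ 0 at y ∈ {6}; g ≡ 0 at y ∈ ∅; common: ∅.
  x = 2: f ≡ 0 at y ∈ {7}; g ≡ 0 at y ∈ ∅; common: ∅.
  x = 3: f ≡ 0 at y ∈ {8}; g ≡ 0 at y ∈ ∅; common: ∅.
  x = 4: f ≡ 0 at y ∈ {9}; g ≡ 0 at y ∈ ∅; common: ∅.
  x = 5: f ≡ 0 at y ∈ {10}; g ≡ 0 at y ∈ ∅; common: ∅.
  x = 6: f ≡ 0 at y ∈ {0}; g ≡ 0 at y ∈ ∅; common: ∅.
  x = 7: f ≡ 0 at y ∈ {1}; g ≡ 0 at y ∈ ∅; common: ∅.
  x = 8: f ≡ 0 at y ∈ {2}; g ≡ 0 at y ∈ ∅; common: ∅.
  x = 9: f ≡ 0 at y ∈ {3}; g ≡ 0 at y ∈ ∅; common: ∅.
  x = 10: f ≡ 0 at y ∈ {4}; g ≡ 0 at y ∈ ∅; common: ∅.
Collecting: common zeros = {(0, 5)}, so the count is 1.
Comparison with the Bézout bound: 1 ≤ 1 = deg(f)·deg(g), as expected for curves with no common component (the bound is attained).


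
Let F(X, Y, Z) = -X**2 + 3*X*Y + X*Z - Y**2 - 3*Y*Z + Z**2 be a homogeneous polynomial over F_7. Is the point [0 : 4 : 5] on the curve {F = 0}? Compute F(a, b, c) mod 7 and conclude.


F(0,4,5) ≡ 5 (mod 7); P is NOT on the curve.

Evaluate F(0, 4, 5) term-by-term (mod 7).
  -X**2 ↦ -1·0·1·1 = 0
  3*X*Y ↦ 3·0·4·1 = 0
  X*Z ↦ 1·0·1·5 = 0
  -Y**2 ↦ -1·1·16·1 = -16
  -3*Y*Z ↦ -3·1·4·5 = -60
  Z**2 ↦ 1·1·1·25 = 25
Sum: F(0, 4, 5) = (0) + (0) + (0) + (-16) + (-60) + (25) = -51.
Reducing mod 7: -51 ≡ 5 (mod 7).
Since F(a, b, c) ≡ 5 ≠ 0 (mod 7), P does NOT lie on the curve.


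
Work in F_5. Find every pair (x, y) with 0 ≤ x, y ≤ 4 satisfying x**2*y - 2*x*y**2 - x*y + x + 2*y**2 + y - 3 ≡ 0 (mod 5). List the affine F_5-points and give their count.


Affine F_5-points: {(0, 1), (1, 2), (2, 1), (2, 3), (3, 0), (3, 3)}; count = 6.

For each of the 25 pairs (x, y) ∈ F_5², evaluate f(x, y) mod 5. Record the zeros.
  x = 0: [0↦2, 1↦0, 2↦2, 3↦3, 4↦3]  zeros at y ∈ {1}
  x = 1: [0↦3, 1↦4, 2↦0, 3↦1, 4↦2]  zeros at y ∈ {2}
  x = 2: [0↦4, 1↦0, 2↦2, 3↦0, 4↦4]  zeros at y ∈ {1, 3}
  x = 3: [0↦0, 1↦3, 2↦3, 3↦0, 4↦4]  zeros at y ∈ {0, 3}
  x = 4: [0↦1, 1↦3, 2↦3, 3↦1, 4↦2]  zeros at y ∈ ∅
Collecting zeros: affine points = {(0, 1), (1, 2), (2, 1), (2, 3), (3, 0), (3, 3)}.
Total count |C(F_5)_aff| = 6.


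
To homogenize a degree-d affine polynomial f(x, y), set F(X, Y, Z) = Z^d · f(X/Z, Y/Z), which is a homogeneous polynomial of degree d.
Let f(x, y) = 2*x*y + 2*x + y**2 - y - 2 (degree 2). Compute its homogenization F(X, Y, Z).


F(X, Y, Z) = 2*X*Y + 2*X*Z + Y**2 - Y*Z - 2*Z**2

deg(f) = 2.
Substitute x = X/Z, y = Y/Z into f, then multiply by Z^2.
  monomial 2·x^1·y^1 ↦ 2·X^1·Y^1·Z^0.
  monomial 2·x^1·y^0 ↦ 2·X^1·Y^0·Z^1.
  monomial 1·x^0·y^2 ↦ 1·X^0·Y^2·Z^0.
  monomial -1·x^0·y^1 ↦ -1·X^0·Y^1·Z^1.
  monomial -2·x^0·y^0 ↦ -2·X^0·Y^0·Z^2.
Collecting: F(X, Y, Z) = 2*X*Y + 2*X*Z + Y**2 - Y*Z - 2*Z**2.


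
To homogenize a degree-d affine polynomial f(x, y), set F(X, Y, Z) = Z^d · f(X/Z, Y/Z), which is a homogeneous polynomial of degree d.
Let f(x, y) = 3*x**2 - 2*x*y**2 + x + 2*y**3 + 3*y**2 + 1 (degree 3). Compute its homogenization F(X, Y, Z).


F(X, Y, Z) = 3*X**2*Z - 2*X*Y**2 + X*Z**2 + 2*Y**3 + 3*Y**2*Z + Z**3

deg(f) = 3.
Substitute x = X/Z, y = Y/Z into f, then multiply by Z^3.
  monomial 3·x^2·y^0 ↦ 3·X^2·Y^0·Z^1.
  monomial -2·x^1·y^2 ↦ -2·X^1·Y^2·Z^0.
  monomial 1·x^1·y^0 ↦ 1·X^1·Y^0·Z^2.
  monomial 2·x^0·y^3 ↦ 2·X^0·Y^3·Z^0.
  monomial 3·x^0·y^2 ↦ 3·X^0·Y^2·Z^1.
  monomial 1·x^0·y^0 ↦ 1·X^0·Y^0·Z^3.
Collecting: F(X, Y, Z) = 3*X**2*Z - 2*X*Y**2 + X*Z**2 + 2*Y**3 + 3*Y**2*Z + Z**3.


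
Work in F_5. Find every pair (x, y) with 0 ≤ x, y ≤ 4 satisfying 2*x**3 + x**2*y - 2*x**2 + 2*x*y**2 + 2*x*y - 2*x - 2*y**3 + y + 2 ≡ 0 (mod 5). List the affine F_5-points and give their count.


Affine F_5-points: {(1, 0), (1, 2), (1, 4), (2, 3), (3, 3), (4, 0), (4, 4)}; count = 7.

For each of the 25 pairs (x, y) ∈ F_5², evaluate f(x, y) mod 5. Record the zeros.
  x = 0: [0↦2, 1↦1, 2↦3, 3↦1, 4↦3]  zeros at y ∈ ∅
  x = 1: [0↦0, 1↦4, 2↦0, 3↦1, 4↦0]  zeros at y ∈ {0, 2, 4}
  x = 2: [0↦1, 1↦2, 2↦4, 3↦0, 4↦3]  zeros at y ∈ {3}
  x = 3: [0↦2, 1↦2, 2↦2, 3↦0, 4↦4]  zeros at y ∈ {3}
  x = 4: [0↦0, 1↦1, 2↦1, 3↦3, 4↦0]  zeros at y ∈ {0, 4}
Collecting zeros: affine points = {(1, 0), (1, 2), (1, 4), (2, 3), (3, 3), (4, 0), (4, 4)}.
Total count |C(F_5)_aff| = 7.


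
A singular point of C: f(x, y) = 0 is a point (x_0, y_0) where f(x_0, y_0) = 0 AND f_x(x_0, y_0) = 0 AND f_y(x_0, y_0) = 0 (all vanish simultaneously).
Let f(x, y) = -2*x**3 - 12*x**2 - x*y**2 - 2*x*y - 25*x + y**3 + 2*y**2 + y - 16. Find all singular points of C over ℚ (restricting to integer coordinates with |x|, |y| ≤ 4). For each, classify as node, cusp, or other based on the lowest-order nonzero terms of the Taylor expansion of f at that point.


Singular points: {(-2, -1)}; classification: cusp.

Compute partial derivatives:
  f_x = -6*x**2 - 24*x - y**2 - 2*y - 25.
  f_y = -2*x*y - 2*x + 3*y**2 + 4*y + 1.
Scan x_0 ∈ {−4, ..., 4}. For each x_0, f_y(x_0, y) is a polynomial in y; find its integer roots y ∈ {−4, ..., 4}, then test f_x and f at those candidates.
  x = -4: f_y(-4, y) = 3*y**2 + 12*y + 9; vanishes at y ∈ {-3, -1}. (-4, -3): f_x = -28 ≠ 0; (-4, -1): f_x = -24 ≠ 0.
  x = -3: f_y(-3, y) = 3*y**2 + 10*y + 7; vanishes at y ∈ {-1}. (-3, -1): f_x = -6 ≠ 0.
  x = -2: f_y(-2, y) = 3*y**2 + 8*y + 5; vanishes at y ∈ {-1}. (-2, -1): f_x = 0, f = 0 — SINGULAR.
  x = -1: f_y(-1, y) = 3*y**2 + 6*y + 3; vanishes at y ∈ {-1}. (-1, -1): f_x = -6 ≠ 0.
  x = 0: f_y(0, y) = 3*y**2 + 4*y + 1; vanishes at y ∈ {-1}. (0, -1): f_x = -24 ≠ 0.
  x = 1: f_y(1, y) = 3*y**2 + 2*y - 1; vanishes at y ∈ {-1}. (1, -1): f_x = -54 ≠ 0.
  x = 2: f_y(2, y) = 3*y**2 - 3; vanishes at y ∈ {-1, 1}. (2, -1): f_x = -96 ≠ 0; (2, 1): f_x = -100 ≠ 0.
  x = 3: f_y(3, y) = 3*y**2 - 2*y - 5; vanishes at y ∈ {-1}. (3, -1): f_x = -150 ≠ 0.
  x = 4: f_y(4, y) = 3*y**2 - 4*y - 7; vanishes at y ∈ {-1}. (4, -1): f_x = -216 ≠ 0.
Only singular point on the grid: (-2, -1).
Classify: substitute x = -2 + u, y = -1 + v and expand: f = -2*u**3 - u*v**2 + v**3 + v**2.
No constant or linear terms (consistent with a singular point). Quadratic part: v**2. Cubic part: -2*u**3 - u*v**2 + v**3.
The quadratic part v**2 is a perfect square, so there is a single (double) tangent line v = 0, i.e. y = -1. Restricting the cubic part to that line (v = 0) leaves -2*u**3 ≠ 0, so f is not divisible by v and the branch is v² ≈ 2*u**3 to lowest order — this is a cusp.
Classification: cusp.


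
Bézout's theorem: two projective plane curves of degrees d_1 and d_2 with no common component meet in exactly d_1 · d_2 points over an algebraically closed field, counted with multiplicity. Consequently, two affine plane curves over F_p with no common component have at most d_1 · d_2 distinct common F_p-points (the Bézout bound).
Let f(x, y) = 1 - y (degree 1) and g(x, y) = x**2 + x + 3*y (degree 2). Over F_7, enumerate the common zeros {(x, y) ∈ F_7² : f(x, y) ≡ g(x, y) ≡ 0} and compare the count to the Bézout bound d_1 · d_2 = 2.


Common zeros: ∅; count = 0; Bézout bound = 2.

deg(f) = 1, deg(g) = 2, so Bézout bound = 2.
Scan x ∈ F_7. For each x, list the y ∈ F_7 with f(x, y) ≡ 0 and those with g(x, y) ≡ 0 (mod 7); the common zeros in that column are the intersection.
  x = 0: f ≡ 0 at y ∈ {1}; g ≡ 0 at y ∈ {0}; common: ∅.
  x = 1: f ≡ 0 at y ∈ {1}; g ≡ 0 at y ∈ {4}; common: ∅.
  x = 2: f ≡ 0 at y ∈ {1}; g ≡ 0 at y ∈ {5}; common: ∅.
  x = 3: f ≡ 0 at y ∈ {1}; g ≡ 0 at y ∈ {3}; common: ∅.
  x = 4: f ≡ 0 at y ∈ {1}; g ≡ 0 at y ∈ {5}; common: ∅.
  x = 5: f ≡ 0 at y ∈ {1}; g ≡ 0 at y ∈ {4}; common: ∅.
  x = 6: f ≡ 0 at y ∈ {1}; g ≡ 0 at y ∈ {0}; common: ∅.
Collecting: common zeros = ∅, so the count is 0.
Comparison with the Bézout bound: 0 ≤ 2 = deg(f)·deg(g), as expected for curves with no common component (the affine F_7-count falls short of the bound because intersections may lie at infinity, over extension fields, or carry multiplicity).


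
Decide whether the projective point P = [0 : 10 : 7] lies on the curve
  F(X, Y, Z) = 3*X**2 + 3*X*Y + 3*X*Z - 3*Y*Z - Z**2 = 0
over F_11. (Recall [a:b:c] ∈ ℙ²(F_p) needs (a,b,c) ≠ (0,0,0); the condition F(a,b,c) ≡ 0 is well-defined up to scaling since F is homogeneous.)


F(0,10,7) ≡ 5 (mod 11); P is NOT on the curve.

Evaluate F(0, 10, 7) term-by-term (mod 11).
  3*X**2 ↦ 3·0·1·1 = 0
  3*X*Y ↦ 3·0·10·1 = 0
  3*X*Z ↦ 3·0·1·7 = 0
  -3*Y*Z ↦ -3·1·10·7 = -210
  -Z**2 ↦ -1·1·1·49 = -49
Sum: F(0, 10, 7) = (0) + (0) + (0) + (-210) + (-49) = -259.
Reducing mod 11: -259 ≡ 5 (mod 11).
Since F(a, b, c) ≡ 5 ≠ 0 (mod 11), P does NOT lie on the curve.


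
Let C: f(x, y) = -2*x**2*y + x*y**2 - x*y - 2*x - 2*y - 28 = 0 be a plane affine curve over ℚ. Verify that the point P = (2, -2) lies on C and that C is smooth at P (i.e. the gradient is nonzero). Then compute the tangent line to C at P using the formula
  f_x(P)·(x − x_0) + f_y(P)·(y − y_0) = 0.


Tangent line at P: 20*x - 20*y - 80 = 0.

Step 1: f(2, -2) = 0, so P lies on C.
Step 2: partial derivatives
  f_x(x, y) = -4*x*y + y**2 - y - 2, f_y(x, y) = -2*x**2 + 2*x*y - x - 2.
  f_x(P) = 20, f_y(P) = -20 (gradient nonzero, so P is smooth).
Step 3: tangent line at P: 20·(x − 2) + -20·(y − -2) = 0.
Expanding: 20*x - 20*y - 80 = 0.


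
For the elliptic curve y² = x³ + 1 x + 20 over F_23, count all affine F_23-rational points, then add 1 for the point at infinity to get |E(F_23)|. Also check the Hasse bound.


Affine points = {(3, 2), (3, 21), (5, 9), (5, 14), (6, 9), (6, 14), (7, 5), (7, 18), (10, 8), (10, 15), (12, 9), (12, 14), (14, 8), (14, 15), (15, 11), (15, 12), (20, 6), (20, 17), (22, 8), (22, 15)}; affine count = 20; |E(F_23)| = 21.

Discriminant check: Δ ∝ 4a³ + 27b² = 4·1³ + 27·20² = 4·1 + 27·400 ≡ 17 (mod 23). Nonzero ⇒ E is nonsingular.
For each x ∈ F_23, compute rhs = x³ + 1·x + 20 mod 23, then count y ∈ F_23 with y² ≡ rhs.
  x = 0: rhs = 20, matching y values: none (0 points).
  x = 1: rhs = 22, matching y values: none (0 points).
  x = 2: rhs = 7, matching y values: none (0 points).
  x = 3: rhs = 4, matching y values: 2, 21 (2 points).
  x = 4: rhs = 19, matching y values: none (0 points).
  x = 5: rhs = 12, matching y values: 9, 14 (2 points).
  x = 6: rhs = 12, matching y values: 9, 14 (2 points).
  x = 7: rhs = 2, matching y values: 5, 18 (2 points).
  x = 8: rhs = 11, matching y values: none (0 points).
  x = 9: rhs = 22, matching y values: none (0 points).
  x = 10: rhs = 18, matching y values: 8, 15 (2 points).
  x = 11: rhs = 5, matching y values: none (0 points).
  x = 12: rhs = 12, matching y values: 9, 14 (2 points).
  x = 13: rhs = 22, matching y values: none (0 points).
  x = 14: rhs = 18, matching y values: 8, 15 (2 points).
  x = 15: rhs = 6, matching y values: 11, 12 (2 points).
  x = 16: rhs = 15, matching y values: none (0 points).
  x = 17: rhs = 5, matching y values: none (0 points).
  x = 18: rhs = 5, matching y values: none (0 points).
  x = 19: rhs = 21, matching y values: none (0 points).
  x = 20: rhs = 13, matching y values: 6, 17 (2 points).
  x = 21: rhs = 10, matching y values: none (0 points).
  x = 22: rhs = 18, matching y values: 8, 15 (2 points).
Total affine count: 20.
Full point count |E(F_23)| = 20 + 1 = 21.
Hasse bound: |21 − (23+1)| = |-3| = 3 ≤ 2√23 ≈ 9.5917 ✓.


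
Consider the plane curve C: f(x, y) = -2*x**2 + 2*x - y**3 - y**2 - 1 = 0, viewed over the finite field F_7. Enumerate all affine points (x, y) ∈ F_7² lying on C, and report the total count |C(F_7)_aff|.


Affine F_7-points: {(2, 1), (3, 3), (4, 4), (4, 5), (5, 3), (6, 1)}; count = 6.

For each of the 49 pairs (x, y) ∈ F_7², evaluate f(x, y) mod 7. Record the zeros.
  x = 0: [0↦6, 1↦4, 2↦1, 3↦5, 4↦3, 5↦3, 6↦6]  zeros at y ∈ ∅
  x = 1: [0↦6, 1↦4, 2↦1, 3↦5, 4↦3, 5↦3, 6↦6]  zeros at y ∈ ∅
  x = 2: [0↦2, 1↦0, 2↦4, 3↦1, 4↦6, 5↦6, 6↦2]  zeros at y ∈ {1}
  x = 3: [0↦1, 1↦6, 2↦3, 3↦0, 4↦5, 5↦5, 6↦1]  zeros at y ∈ {3}
  x = 4: [0↦3, 1↦1, 2↦5, 3↦2, 4↦0, 5↦0, 6↦3]  zeros at y ∈ {4, 5}
  x = 5: [0↦1, 1↦6, 2↦3, 3↦0, 4↦5, 5↦5, 6↦1]  zeros at y ∈ {3}
  x = 6: [0↦2, 1↦0, 2↦4, 3↦1, 4↦6, 5↦6, 6↦2]  zeros at y ∈ {1}
Collecting zeros: affine points = {(2, 1), (3, 3), (4, 4), (4, 5), (5, 3), (6, 1)}.
Total count |C(F_7)_aff| = 6.


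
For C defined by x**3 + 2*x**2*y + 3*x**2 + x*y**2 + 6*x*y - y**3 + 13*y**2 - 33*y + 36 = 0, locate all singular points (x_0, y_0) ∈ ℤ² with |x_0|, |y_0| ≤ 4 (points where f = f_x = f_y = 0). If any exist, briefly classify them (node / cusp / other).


Singular points: {(-3, 3)}; classification: cusp.

Compute partial derivatives:
  f_x = 3*x**2 + 4*x*y + 6*x + y**2 + 6*y.
  f_y = 2*x**2 + 2*x*y + 6*x - 3*y**2 + 26*y - 33.
Scan x_0 ∈ {−4, ..., 4}. For each x_0, f_y(x_0, y) is a polynomial in y; find its integer roots y ∈ {−4, ..., 4}, then test f_x and f at those candidates.
  x = -4: f_y(-4, y) = -3*y**2 + 18*y - 25; no integer root y with |y| ≤ 4.
  x = -3: f_y(-3, y) = -3*y**2 + 20*y - 33; vanishes at y ∈ {3}. (-3, 3): f_x = 0, f = 0 — SINGULAR.
  x = -2: f_y(-2, y) = -3*y**2 + 22*y - 37; no integer root y with |y| ≤ 4.
  x = -1: f_y(-1, y) = -3*y**2 + 24*y - 37; no integer root y with |y| ≤ 4.
  x = 0: f_y(0, y) = -3*y**2 + 26*y - 33; no integer root y with |y| ≤ 4.
  x = 1: f_y(1, y) = -3*y**2 + 28*y - 25; vanishes at y ∈ {1}. (1, 1): f_x = 20 ≠ 0.
  x = 2: f_y(2, y) = -3*y**2 + 30*y - 13; no integer root y with |y| ≤ 4.
  x = 3: f_y(3, y) = -3*y**2 + 32*y + 3; no integer root y with |y| ≤ 4.
  x = 4: f_y(4, y) = -3*y**2 + 34*y + 23; no integer root y with |y| ≤ 4.
Only singular point on the grid: (-3, 3).
Classify: substitute x = -3 + u, y = 3 + v and expand: f = u**3 + 2*u**2*v + u*v**2 - v**3 + v**2.
No constant or linear terms (consistent with a singular point). Quadratic part: v**2. Cubic part: u**3 + 2*u**2*v + u*v**2 - v**3.
The quadratic part v**2 is a perfect square, so there is a single (double) tangent line v = 0, i.e. y = 3. Restricting the cubic part to that line (v = 0) leaves u**3 ≠ 0, so f is not divisible by v and the branch is v² ≈ -u**3 to lowest order — this is a cusp.
Classification: cusp.


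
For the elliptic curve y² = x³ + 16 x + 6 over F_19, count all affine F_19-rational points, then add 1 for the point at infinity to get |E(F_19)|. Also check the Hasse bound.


Affine points = {(0, 5), (0, 14), (1, 2), (1, 17), (3, 9), (3, 10), (4, 1), (4, 18), (7, 9), (7, 10), (8, 0), (9, 9), (9, 10), (10, 8), (10, 11), (12, 8), (12, 11), (13, 6), (13, 13), (15, 7), (15, 12), (16, 8), (16, 11), (17, 2), (17, 17)}; affine count = 25; |E(F_19)| = 26.

Discriminant check: Δ ∝ 4a³ + 27b² = 4·16³ + 27·6² = 4·4096 + 27·36 ≡ 9 (mod 19). Nonzero ⇒ E is nonsingular.
For each x ∈ F_19, compute rhs = x³ + 16·x + 6 mod 19, then count y ∈ F_19 with y² ≡ rhs.
  x = 0: rhs = 6, matching y values: 5, 14 (2 points).
  x = 1: rhs = 4, matching y values: 2, 17 (2 points).
  x = 2: rhs = 8, matching y values: none (0 points).
  x = 3: rhs = 5, matching y values: 9, 10 (2 points).
  x = 4: rhs = 1, matching y values: 1, 18 (2 points).
  x = 5: rhs = 2, matching y values: none (0 points).
  x = 6: rhs = 14, matching y values: none (0 points).
  x = 7: rhs = 5, matching y values: 9, 10 (2 points).
  x = 8: rhs = 0, matching y values: 0 (1 points).
  x = 9: rhs = 5, matching y values: 9, 10 (2 points).
  x = 10: rhs = 7, matching y values: 8, 11 (2 points).
  x = 11: rhs = 12, matching y values: none (0 points).
  x = 12: rhs = 7, matching y values: 8, 11 (2 points).
  x = 13: rhs = 17, matching y values: 6, 13 (2 points).
  x = 14: rhs = 10, matching y values: none (0 points).
  x = 15: rhs = 11, matching y values: 7, 12 (2 points).
  x = 16: rhs = 7, matching y values: 8, 11 (2 points).
  x = 17: rhs = 4, matching y values: 2, 17 (2 points).
  x = 18: rhs = 8, matching y values: none (0 points).
Total affine count: 25.
Full point count |E(F_19)| = 25 + 1 = 26.
Hasse bound: |26 − (19+1)| = |6| = 6 ≤ 2√19 ≈ 8.7178 ✓.


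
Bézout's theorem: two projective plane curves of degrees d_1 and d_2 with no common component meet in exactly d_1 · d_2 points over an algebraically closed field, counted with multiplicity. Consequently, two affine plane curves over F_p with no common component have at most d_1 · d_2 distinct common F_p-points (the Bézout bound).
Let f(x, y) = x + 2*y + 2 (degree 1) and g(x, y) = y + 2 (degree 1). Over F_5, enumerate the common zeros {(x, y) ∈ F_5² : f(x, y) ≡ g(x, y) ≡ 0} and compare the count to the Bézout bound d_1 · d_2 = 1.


Common zeros: {(2, 3)}; count = 1; Bézout bound = 1.

deg(f) = 1, deg(g) = 1, so Bézout bound = 1.
Scan x ∈ F_5. For each x, list the y ∈ F_5 with f(x, y) ≡ 0 and those with g(x, y) ≡ 0 (mod 5); the common zeros in that column are the intersection.
  x = 0: f ≡ 0 at y ∈ {4}; g ≡ 0 at y ∈ {3}; common: ∅.
  x = 1: f ≡ 0 at y ∈ {1}; g ≡ 0 at y ∈ {3}; common: ∅.
  x = 2: f ≡ 0 at y ∈ {3}; g ≡ 0 at y ∈ {3}; common: {3}.
  x = 3: f ≡ 0 at y ∈ {0}; g ≡ 0 at y ∈ {3}; common: ∅.
  x = 4: f ≡ 0 at y ∈ {2}; g ≡ 0 at y ∈ {3}; common: ∅.
Collecting: common zeros = {(2, 3)}, so the count is 1.
Comparison with the Bézout bound: 1 ≤ 1 = deg(f)·deg(g), as expected for curves with no common component (the bound is attained).


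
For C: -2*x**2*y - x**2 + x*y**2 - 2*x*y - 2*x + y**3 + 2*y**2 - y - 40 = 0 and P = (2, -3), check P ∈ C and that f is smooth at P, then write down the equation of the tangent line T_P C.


Tangent line at P: 33*x - 10*y - 96 = 0.

Step 1: f(2, -3) = 0, so P lies on C.
Step 2: partial derivatives
  f_x(x, y) = -4*x*y - 2*x + y**2 - 2*y - 2, f_y(x, y) = -2*x**2 + 2*x*y - 2*x + 3*y**2 + 4*y - 1.
  f_x(P) = 33, f_y(P) = -10 (gradient nonzero, so P is smooth).
Step 3: tangent line at P: 33·(x − 2) + -10·(y − -3) = 0.
Expanding: 33*x - 10*y - 96 = 0.


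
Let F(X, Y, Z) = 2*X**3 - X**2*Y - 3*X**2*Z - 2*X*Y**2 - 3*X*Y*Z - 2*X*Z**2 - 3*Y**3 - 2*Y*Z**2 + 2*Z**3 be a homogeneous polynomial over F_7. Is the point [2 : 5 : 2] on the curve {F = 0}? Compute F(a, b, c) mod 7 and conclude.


F(2,5,2) ≡ 6 (mod 7); P is NOT on the curve.

Evaluate F(2, 5, 2) term-by-term (mod 7).
  2*X**3 ↦ 2·8·1·1 = 16
  -X**2*Y ↦ -1·4·5·1 = -20
  -3*X**2*Z ↦ -3·4·1·2 = -24
  -2*X*Y**2 ↦ -2·2·25·1 = -100
  -3*X*Y*Z ↦ -3·2·5·2 = -60
  -2*X*Z**2 ↦ -2·2·1·4 = -16
  -3*Y**3 ↦ -3·1·125·1 = -375
  -2*Y*Z**2 ↦ -2·1·5·4 = -40
  2*Z**3 ↦ 2·1·1·8 = 16
Sum: F(2, 5, 2) = (16) + (-20) + (-24) + (-100) + (-60) + (-16) + (-375) + (-40) + (16) = -603.
Reducing mod 7: -603 ≡ 6 (mod 7).
Since F(a, b, c) ≡ 6 ≠ 0 (mod 7), P does NOT lie on the curve.


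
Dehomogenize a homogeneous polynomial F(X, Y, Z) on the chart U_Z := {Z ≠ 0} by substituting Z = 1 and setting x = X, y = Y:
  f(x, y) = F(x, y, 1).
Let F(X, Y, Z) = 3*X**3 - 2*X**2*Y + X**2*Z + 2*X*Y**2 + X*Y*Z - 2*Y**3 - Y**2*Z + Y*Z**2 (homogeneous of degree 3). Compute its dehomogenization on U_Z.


f(x, y) = 3*x**3 - 2*x**2*y + x**2 + 2*x*y**2 + x*y - 2*y**3 - y**2 + y

On U_Z we set Z = 1. Each monomial c·X^i·Y^j·Z^k in F becomes c·x^i·y^j·1^k = c·x^i·y^j.
Substituting Z = 1: F(X, Y, 1) = 3*x**3 - 2*x**2*y + x**2 + 2*x*y**2 + x*y - 2*y**3 - y**2 + y.
Note: deg(f) ≤ deg(F) = 3; strict inequality happens when F is divisible by Z (lost terms).


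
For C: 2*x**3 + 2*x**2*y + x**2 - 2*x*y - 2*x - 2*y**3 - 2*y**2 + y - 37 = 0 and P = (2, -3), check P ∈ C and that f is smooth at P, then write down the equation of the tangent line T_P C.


Tangent line at P: 8*x - 37*y - 127 = 0.

Step 1: f(2, -3) = 0, so P lies on C.
Step 2: partial derivatives
  f_x(x, y) = 6*x**2 + 4*x*y + 2*x - 2*y - 2, f_y(x, y) = 2*x**2 - 2*x - 6*y**2 - 4*y + 1.
  f_x(P) = 8, f_y(P) = -37 (gradient nonzero, so P is smooth).
Step 3: tangent line at P: 8·(x − 2) + -37·(y − -3) = 0.
Expanding: 8*x - 37*y - 127 = 0.


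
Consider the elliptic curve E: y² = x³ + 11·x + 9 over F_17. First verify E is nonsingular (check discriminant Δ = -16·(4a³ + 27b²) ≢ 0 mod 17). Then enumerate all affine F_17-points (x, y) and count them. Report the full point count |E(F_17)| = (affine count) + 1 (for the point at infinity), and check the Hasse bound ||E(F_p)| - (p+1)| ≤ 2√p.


Affine points = {(0, 3), (0, 14), (1, 2), (1, 15), (3, 1), (3, 16), (4, 7), (4, 10), (5, 6), (5, 11), (6, 6), (6, 11), (7, 2), (7, 15), (9, 2), (9, 15), (11, 4), (11, 13), (12, 4), (12, 13), (14, 0), (15, 8), (15, 9)}; affine count = 23; |E(F_17)| = 24.

Discriminant check: Δ ∝ 4a³ + 27b² = 4·11³ + 27·9² = 4·1331 + 27·81 ≡ 14 (mod 17). Nonzero ⇒ E is nonsingular.
For each x ∈ F_17, compute rhs = x³ + 11·x + 9 mod 17, then count y ∈ F_17 with y² ≡ rhs.
  x = 0: rhs = 9, matching y values: 3, 14 (2 points).
  x = 1: rhs = 4, matching y values: 2, 15 (2 points).
  x = 2: rhs = 5, matching y values: none (0 points).
  x = 3: rhs = 1, matching y values: 1, 16 (2 points).
  x = 4: rhs = 15, matching y values: 7, 10 (2 points).
  x = 5: rhs = 2, matching y values: 6, 11 (2 points).
  x = 6: rhs = 2, matching y values: 6, 11 (2 points).
  x = 7: rhs = 4, matching y values: 2, 15 (2 points).
  x = 8: rhs = 14, matching y values: none (0 points).
  x = 9: rhs = 4, matching y values: 2, 15 (2 points).
  x = 10: rhs = 14, matching y values: none (0 points).
  x = 11: rhs = 16, matching y values: 4, 13 (2 points).
  x = 12: rhs = 16, matching y values: 4, 13 (2 points).
  x = 13: rhs = 3, matching y values: none (0 points).
  x = 14: rhs = 0, matching y values: 0 (1 points).
  x = 15: rhs = 13, matching y values: 8, 9 (2 points).
  x = 16: rhs = 14, matching y values: none (0 points).
Total affine count: 23.
Full point count |E(F_17)| = 23 + 1 = 24.
Hasse bound: |24 − (17+1)| = |6| = 6 ≤ 2√17 ≈ 8.2462 ✓.


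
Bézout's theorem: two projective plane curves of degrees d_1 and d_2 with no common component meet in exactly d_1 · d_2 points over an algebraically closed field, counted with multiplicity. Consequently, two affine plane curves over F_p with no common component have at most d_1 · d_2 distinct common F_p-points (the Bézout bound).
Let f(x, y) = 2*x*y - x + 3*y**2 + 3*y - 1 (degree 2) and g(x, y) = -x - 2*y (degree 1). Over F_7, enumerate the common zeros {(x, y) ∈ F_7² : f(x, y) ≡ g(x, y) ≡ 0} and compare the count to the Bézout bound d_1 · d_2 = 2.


Common zeros: {(2, 6)}; count = 1; Bézout bound = 2.

deg(f) = 2, deg(g) = 1, so Bézout bound = 2.
Scan x ∈ F_7. For each x, list the y ∈ F_7 with f(x, y) ≡ 0 and those with g(x, y) ≡ 0 (mod 7); the common zeros in that column are the intersection.
  x = 0: f ≡ 0 at y ∈ {3}; g ≡ 0 at y ∈ {0}; common: ∅.
  x = 1: f ≡ 0 at y ∈ {5}; g ≡ 0 at y ∈ {3}; common: ∅.
  x = 2: f ≡ 0 at y ∈ {1, 6}; g ≡ 0 at y ∈ {6}; common: {6}.
  x = 3: f ≡ 0 at y ∈ ∅; g ≡ 0 at y ∈ {2}; common: ∅.
  x = 4: f ≡ 0 at y ∈ ∅; g ≡ 0 at y ∈ {5}; common: ∅.
  x = 5: f ≡ 0 at y ∈ ∅; g ≡ 0 at y ∈ {1}; common: ∅.
  x = 6: f ≡ 0 at y ∈ {0, 2}; g ≡ 0 at y ∈ {4}; common: ∅.
Collecting: common zeros = {(2, 6)}, so the count is 1.
Comparison with the Bézout bound: 1 ≤ 2 = deg(f)·deg(g), as expected for curves with no common component (the affine F_7-count falls short of the bound because intersections may lie at infinity, over extension fields, or carry multiplicity).


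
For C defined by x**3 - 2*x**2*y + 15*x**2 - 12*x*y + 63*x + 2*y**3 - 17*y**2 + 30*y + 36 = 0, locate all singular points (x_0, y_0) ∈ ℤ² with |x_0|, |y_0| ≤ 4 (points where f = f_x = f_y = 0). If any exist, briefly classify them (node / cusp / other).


Singular points: {(-3, 3)}; classification: cusp.

Compute partial derivatives:
  f_x = 3*x**2 - 4*x*y + 30*x - 12*y + 63.
  f_y = -2*x**2 - 12*x + 6*y**2 - 34*y + 30.
Scan x_0 ∈ {−4, ..., 4}. For each x_0, f_y(x_0, y) is a polynomial in y; find its integer roots y ∈ {−4, ..., 4}, then test f_x and f at those candidates.
  x = -4: f_y(-4, y) = 6*y**2 - 34*y + 46; no integer root y with |y| ≤ 4.
  x = -3: f_y(-3, y) = 6*y**2 - 34*y + 48; vanishes at y ∈ {3}. (-3, 3): f_x = 0, f = 0 — SINGULAR.
  x = -2: f_y(-2, y) = 6*y**2 - 34*y + 46; no integer root y with |y| ≤ 4.
  x = -1: f_y(-1, y) = 6*y**2 - 34*y + 40; vanishes at y ∈ {4}. (-1, 4): f_x = 4 ≠ 0.
  x = 0: f_y(0, y) = 6*y**2 - 34*y + 30; no integer root y with |y| ≤ 4.
  x = 1: f_y(1, y) = 6*y**2 - 34*y + 16; no integer root y with |y| ≤ 4.
  x = 2: f_y(2, y) = 6*y**2 - 34*y - 2; no integer root y with |y| ≤ 4.
  x = 3: f_y(3, y) = 6*y**2 - 34*y - 24; no integer root y with |y| ≤ 4.
  x = 4: f_y(4, y) = 6*y**2 - 34*y - 50; no integer root y with |y| ≤ 4.
Only singular point on the grid: (-3, 3).
Classify: substitute x = -3 + u, y = 3 + v and expand: f = u**3 - 2*u**2*v + 2*v**3 + v**2.
No constant or linear terms (consistent with a singular point). Quadratic part: v**2. Cubic part: u**3 - 2*u**2*v + 2*v**3.
The quadratic part v**2 is a perfect square, so there is a single (double) tangent line v = 0, i.e. y = 3. Restricting the cubic part to that line (v = 0) leaves u**3 ≠ 0, so f is not divisible by v and the branch is v² ≈ -u**3 to lowest order — this is a cusp.
Classification: cusp.


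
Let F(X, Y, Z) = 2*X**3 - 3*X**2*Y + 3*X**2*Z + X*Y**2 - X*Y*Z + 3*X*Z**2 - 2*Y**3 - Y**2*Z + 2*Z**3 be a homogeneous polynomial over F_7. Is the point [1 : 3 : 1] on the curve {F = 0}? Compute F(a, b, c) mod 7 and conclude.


F(1,3,1) ≡ 0 (mod 7); P is on the curve.

Evaluate F(1, 3, 1) term-by-term (mod 7).
  2*X**3 ↦ 2·1·1·1 = 2
  -3*X**2*Y ↦ -3·1·3·1 = -9
  3*X**2*Z ↦ 3·1·1·1 = 3
  X*Y**2 ↦ 1·1·9·1 = 9
  -X*Y*Z ↦ -1·1·3·1 = -3
  3*X*Z**2 ↦ 3·1·1·1 = 3
  -2*Y**3 ↦ -2·1·27·1 = -54
  -Y**2*Z ↦ -1·1·9·1 = -9
  2*Z**3 ↦ 2·1·1·1 = 2
Sum: F(1, 3, 1) = (2) + (-9) + (3) + (9) + (-3) + (3) + (-54) + (-9) + (2) = -56.
Reducing mod 7: -56 ≡ 0 (mod 7).
Since F(a, b, c) ≡ 0 (mod 7), P lies on the curve.


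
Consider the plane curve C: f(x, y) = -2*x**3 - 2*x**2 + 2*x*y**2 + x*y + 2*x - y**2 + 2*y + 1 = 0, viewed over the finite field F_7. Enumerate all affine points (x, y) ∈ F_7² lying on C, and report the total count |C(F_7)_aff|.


Affine F_7-points: {(0, 4), (0, 5), (3, 2), (3, 4), (4, 3), (5, 1), (5, 6)}; count = 7.

For each of the 49 pairs (x, y) ∈ F_7², evaluate f(x, y) mod 7. Record the zeros.
  x = 0: [0↦1, 1↦2, 2↦1, 3↦5, 4↦0, 5↦0, 6↦5]  zeros at y ∈ {4, 5}
  x = 1: [0↦6, 1↦3, 2↦2, 3↦3, 4↦6, 5↦4, 6↦4]  zeros at y ∈ ∅
  x = 2: [0↦2, 1↦2, 2↦1, 3↦6, 4↦3, 5↦6, 6↦1]  zeros at y ∈ ∅
  x = 3: [0↦5, 1↦1, 2↦0, 3↦2, 4↦0, 5↦1, 6↦5]  zeros at y ∈ {2, 4}
  x = 4: [0↦3, 1↦2, 2↦1, 3↦0, 4↦6, 5↦5, 6↦4]  zeros at y ∈ {3}
  x = 5: [0↦5, 1↦0, 2↦6, 3↦2, 4↦2, 5↦6, 6↦0]  zeros at y ∈ {1, 6}
  x = 6: [0↦6, 1↦4, 2↦3, 3↦3, 4↦4, 5↦6, 6↦2]  zeros at y ∈ ∅
Collecting zeros: affine points = {(0, 4), (0, 5), (3, 2), (3, 4), (4, 3), (5, 1), (5, 6)}.
Total count |C(F_7)_aff| = 7.


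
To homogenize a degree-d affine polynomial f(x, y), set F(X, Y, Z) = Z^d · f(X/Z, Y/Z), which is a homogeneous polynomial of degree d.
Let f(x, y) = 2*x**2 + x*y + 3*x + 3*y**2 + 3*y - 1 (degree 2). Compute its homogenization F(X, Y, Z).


F(X, Y, Z) = 2*X**2 + X*Y + 3*X*Z + 3*Y**2 + 3*Y*Z - Z**2

deg(f) = 2.
Substitute x = X/Z, y = Y/Z into f, then multiply by Z^2.
  monomial 2·x^2·y^0 ↦ 2·X^2·Y^0·Z^0.
  monomial 1·x^1·y^1 ↦ 1·X^1·Y^1·Z^0.
  monomial 3·x^1·y^0 ↦ 3·X^1·Y^0·Z^1.
  monomial 3·x^0·y^2 ↦ 3·X^0·Y^2·Z^0.
  monomial 3·x^0·y^1 ↦ 3·X^0·Y^1·Z^1.
  monomial -1·x^0·y^0 ↦ -1·X^0·Y^0·Z^2.
Collecting: F(X, Y, Z) = 2*X**2 + X*Y + 3*X*Z + 3*Y**2 + 3*Y*Z - Z**2.


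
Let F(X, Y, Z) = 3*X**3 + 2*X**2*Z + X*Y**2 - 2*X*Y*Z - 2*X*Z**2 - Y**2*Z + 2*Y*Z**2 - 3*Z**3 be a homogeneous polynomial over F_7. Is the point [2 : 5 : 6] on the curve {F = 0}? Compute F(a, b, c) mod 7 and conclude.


F(2,5,6) ≡ 1 (mod 7); P is NOT on the curve.

Evaluate F(2, 5, 6) term-by-term (mod 7).
  3*X**3 ↦ 3·8·1·1 = 24
  2*X**2*Z ↦ 2·4·1·6 = 48
  X*Y**2 ↦ 1·2·25·1 = 50
  -2*X*Y*Z ↦ -2·2·5·6 = -120
  -2*X*Z**2 ↦ -2·2·1·36 = -144
  -Y**2*Z ↦ -1·1·25·6 = -150
  2*Y*Z**2 ↦ 2·1·5·36 = 360
  -3*Z**3 ↦ -3·1·1·216 = -648
Sum: F(2, 5, 6) = (24) + (48) + (50) + (-120) + (-144) + (-150) + (360) + (-648) = -580.
Reducing mod 7: -580 ≡ 1 (mod 7).
Since F(a, b, c) ≡ 1 ≠ 0 (mod 7), P does NOT lie on the curve.


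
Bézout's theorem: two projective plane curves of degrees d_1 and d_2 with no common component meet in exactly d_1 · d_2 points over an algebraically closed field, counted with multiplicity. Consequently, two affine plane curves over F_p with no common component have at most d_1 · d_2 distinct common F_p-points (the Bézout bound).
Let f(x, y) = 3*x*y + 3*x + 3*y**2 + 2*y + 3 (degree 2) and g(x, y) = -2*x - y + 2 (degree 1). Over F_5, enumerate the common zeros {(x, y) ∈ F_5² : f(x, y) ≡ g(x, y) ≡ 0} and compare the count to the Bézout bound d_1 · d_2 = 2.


Common zeros: {(2, 3)}; count = 1; Bézout bound = 2.

deg(f) = 2, deg(g) = 1, so Bézout bound = 2.
Scan x ∈ F_5. For each x, list the y ∈ F_5 with f(x, y) ≡ 0 and those with g(x, y) ≡ 0 (mod 5); the common zeros in that column are the intersection.
  x = 0: f ≡ 0 at y ∈ ∅; g ≡ 0 at y ∈ {2}; common: ∅.
  x = 1: f ≡ 0 at y ∈ ∅; g ≡ 0 at y ∈ {0}; common: ∅.
  x = 2: f ≡ 0 at y ∈ {1, 3}; g ≡ 0 at y ∈ {3}; common: {3}.
  x = 3: f ≡ 0 at y ∈ ∅; g ≡ 0 at y ∈ {1}; common: ∅.
  x = 4: f ≡ 0 at y ∈ {0, 2}; g ≡ 0 at y ∈ {4}; common: ∅.
Collecting: common zeros = {(2, 3)}, so the count is 1.
Comparison with the Bézout bound: 1 ≤ 2 = deg(f)·deg(g), as expected for curves with no common component (the affine F_5-count falls short of the bound because intersections may lie at infinity, over extension fields, or carry multiplicity).


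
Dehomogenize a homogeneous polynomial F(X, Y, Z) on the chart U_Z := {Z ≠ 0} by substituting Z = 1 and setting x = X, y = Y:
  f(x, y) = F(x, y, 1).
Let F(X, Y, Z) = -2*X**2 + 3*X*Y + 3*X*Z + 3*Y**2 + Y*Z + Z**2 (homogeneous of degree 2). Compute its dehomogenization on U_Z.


f(x, y) = -2*x**2 + 3*x*y + 3*x + 3*y**2 + y + 1

On U_Z we set Z = 1. Each monomial c·X^i·Y^j·Z^k in F becomes c·x^i·y^j·1^k = c·x^i·y^j.
Substituting Z = 1: F(X, Y, 1) = -2*x**2 + 3*x*y + 3*x + 3*y**2 + y + 1.
Note: deg(f) ≤ deg(F) = 2; strict inequality happens when F is divisible by Z (lost terms).


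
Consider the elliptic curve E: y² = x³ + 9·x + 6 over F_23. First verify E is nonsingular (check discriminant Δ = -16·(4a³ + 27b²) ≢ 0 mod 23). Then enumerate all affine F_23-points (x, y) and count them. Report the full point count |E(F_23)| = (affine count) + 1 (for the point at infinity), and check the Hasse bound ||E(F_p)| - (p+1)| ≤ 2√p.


Affine points = {(0, 11), (0, 12), (1, 4), (1, 19), (2, 3), (2, 20), (6, 0), (12, 5), (12, 18), (14, 1), (14, 22), (17, 9), (17, 14), (21, 7), (21, 16)}; affine count = 15; |E(F_23)| = 16.

Discriminant check: Δ ∝ 4a³ + 27b² = 4·9³ + 27·6² = 4·729 + 27·36 ≡ 1 (mod 23). Nonzero ⇒ E is nonsingular.
For each x ∈ F_23, compute rhs = x³ + 9·x + 6 mod 23, then count y ∈ F_23 with y² ≡ rhs.
  x = 0: rhs = 6, matching y values: 11, 12 (2 points).
  x = 1: rhs = 16, matching y values: 4, 19 (2 points).
  x = 2: rhs = 9, matching y values: 3, 20 (2 points).
  x = 3: rhs = 14, matching y values: none (0 points).
  x = 4: rhs = 14, matching y values: none (0 points).
  x = 5: rhs = 15, matching y values: none (0 points).
  x = 6: rhs = 0, matching y values: 0 (1 points).
  x = 7: rhs = 21, matching y values: none (0 points).
  x = 8: rhs = 15, matching y values: none (0 points).
  x = 9: rhs = 11, matching y values: none (0 points).
  x = 10: rhs = 15, matching y values: none (0 points).
  x = 11: rhs = 10, matching y values: none (0 points).
  x = 12: rhs = 2, matching y values: 5, 18 (2 points).
  x = 13: rhs = 20, matching y values: none (0 points).
  x = 14: rhs = 1, matching y values: 1, 22 (2 points).
  x = 15: rhs = 20, matching y values: none (0 points).
  x = 16: rhs = 14, matching y values: none (0 points).
  x = 17: rhs = 12, matching y values: 9, 14 (2 points).
  x = 18: rhs = 20, matching y values: none (0 points).
  x = 19: rhs = 21, matching y values: none (0 points).
  x = 20: rhs = 21, matching y values: none (0 points).
  x = 21: rhs = 3, matching y values: 7, 16 (2 points).
  x = 22: rhs = 19, matching y values: none (0 points).
Total affine count: 15.
Full point count |E(F_23)| = 15 + 1 = 16.
Hasse bound: |16 − (23+1)| = |-8| = 8 ≤ 2√23 ≈ 9.5917 ✓.


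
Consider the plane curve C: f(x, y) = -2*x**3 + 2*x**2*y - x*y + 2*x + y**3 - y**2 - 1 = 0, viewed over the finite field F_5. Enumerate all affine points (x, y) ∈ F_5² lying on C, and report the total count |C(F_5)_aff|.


Affine F_5-points: {(1, 1), (1, 2), (1, 3), (3, 2)}; count = 4.

For each of the 25 pairs (x, y) ∈ F_5², evaluate f(x, y) mod 5. Record the zeros.
  x = 0: [0↦4, 1↦4, 2↦3, 3↦2, 4↦2]  zeros at y ∈ ∅
  x = 1: [0↦4, 1↦0, 2↦0, 3↦0, 4↦1]  zeros at y ∈ {1, 2, 3}
  x = 2: [0↦2, 1↦3, 2↦3, 3↦3, 4↦4]  zeros at y ∈ ∅
  x = 3: [0↦1, 1↦1, 2↦0, 3↦4, 4↦4]  zeros at y ∈ {2}
  x = 4: [0↦4, 1↦2, 2↦4, 3↦1, 4↦4]  zeros at y ∈ ∅
Collecting zeros: affine points = {(1, 1), (1, 2), (1, 3), (3, 2)}.
Total count |C(F_5)_aff| = 4.


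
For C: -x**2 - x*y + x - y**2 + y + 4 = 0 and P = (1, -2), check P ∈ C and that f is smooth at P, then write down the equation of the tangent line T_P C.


Tangent line at P: x + 4*y + 7 = 0.

Step 1: f(1, -2) = 0, so P lies on C.
Step 2: partial derivatives
  f_x(x, y) = -2*x - y + 1, f_y(x, y) = -x - 2*y + 1.
  f_x(P) = 1, f_y(P) = 4 (gradient nonzero, so P is smooth).
Step 3: tangent line at P: 1·(x − 1) + 4·(y − -2) = 0.
Expanding: x + 4*y + 7 = 0.


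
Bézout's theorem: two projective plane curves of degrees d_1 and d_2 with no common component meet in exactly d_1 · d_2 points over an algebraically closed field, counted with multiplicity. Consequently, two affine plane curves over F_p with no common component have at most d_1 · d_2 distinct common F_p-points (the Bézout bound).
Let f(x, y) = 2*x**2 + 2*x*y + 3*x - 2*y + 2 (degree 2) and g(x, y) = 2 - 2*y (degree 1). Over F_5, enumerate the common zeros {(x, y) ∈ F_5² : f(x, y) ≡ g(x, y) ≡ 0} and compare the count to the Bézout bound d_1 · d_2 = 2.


Common zeros: {(0, 1)}; count = 1; Bézout bound = 2.

deg(f) = 2, deg(g) = 1, so Bézout bound = 2.
Scan x ∈ F_5. For each x, list the y ∈ F_5 with f(x, y) ≡ 0 and those with g(x, y) ≡ 0 (mod 5); the common zeros in that column are the intersection.
  x = 0: f ≡ 0 at y ∈ {1}; g ≡ 0 at y ∈ {1}; common: {1}.
  x = 1: f ≡ 0 at y ∈ ∅; g ≡ 0 at y ∈ {1}; common: ∅.
  x = 2: f ≡ 0 at y ∈ {2}; g ≡ 0 at y ∈ {1}; common: ∅.
  x = 3: f ≡ 0 at y ∈ {4}; g ≡ 0 at y ∈ {1}; common: ∅.
  x = 4: f ≡ 0 at y ∈ {4}; g ≡ 0 at y ∈ {1}; common: ∅.
Collecting: common zeros = {(0, 1)}, so the count is 1.
Comparison with the Bézout bound: 1 ≤ 2 = deg(f)·deg(g), as expected for curves with no common component (the affine F_5-count falls short of the bound because intersections may lie at infinity, over extension fields, or carry multiplicity).


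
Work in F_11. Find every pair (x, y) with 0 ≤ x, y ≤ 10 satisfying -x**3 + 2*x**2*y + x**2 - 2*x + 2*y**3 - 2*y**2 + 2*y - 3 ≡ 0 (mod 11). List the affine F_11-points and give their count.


Affine F_11-points: {(1, 2), (2, 0), (2, 3), (2, 9), (5, 8), (6, 1), (7, 6), (9, 7), (10, 6)}; count = 9.

For each of the 121 pairs (x, y) ∈ F_11², evaluate f(x, y) mod 11. Record the zeros.
  x = 0: [0↦8, 1↦10, 2↦9, 3↦6, 4↦2, 5↦9, 6↦6, 7↦5, 8↦7, 9↦2, 10↦2]  zeros at y ∈ ∅
  x = 1: [0↦6, 1↦10, 2↦0, 3↦10, 4↦8, 5↦6, 6↦5, 7↦6, 8↦10, 9↦7, 10↦9]  zeros at y ∈ {2}
  x = 2: [0↦0, 1↦10, 2↦6, 3↦0, 4↦4, 5↦8, 6↦2, 7↦9, 8↦8, 9↦0, 10↦8]  zeros at y ∈ {0, 3, 9}
  x = 3: [0↦6, 1↦4, 2↦10, 3↦3, 4↦6, 5↦9, 6↦2, 7↦8, 8↦6, 9↦8, 10↦4]  zeros at y ∈ ∅
  x = 4: [0↦7, 1↦8, 2↦6, 3↦2, 4↦8, 5↦3, 6↦10, 7↦8, 8↦9, 9↦3, 10↦2]  zeros at y ∈ ∅
  x = 5: [0↦8, 1↦5, 2↦10, 3↦2, 4↦4, 5↦6, 6↦9, 7↦3, 8↦0, 9↦1, 10↦7]  zeros at y ∈ {8}
  x = 6: [0↦3, 1↦0, 2↦5, 3↦8, 4↦10, 5↦1, 6↦4, 7↦9, 8↦6, 9↦7, 10↦2]  zeros at y ∈ {1}
  x = 7: [0↦8, 1↦9, 2↦7, 3↦3, 4↦9, 5↦4, 6↦0, 7↦9, 8↦10, 9↦4, 10↦3]  zeros at y ∈ {6}
  x = 8: [0↦6, 1↦4, 2↦10, 3↦3, 4↦6, 5↦9, 6↦2, 7↦8, 8↦6, 9↦8, 10↦4]  zeros at y ∈ ∅
  x = 9: [0↦2, 1↦1, 2↦8, 3↦2, 4↦6, 5↦10, 6↦4, 7↦0, 8↦10, 9↦2, 10↦10]  zeros at y ∈ {7}
  x = 10: [0↦1, 1↦5, 2↦6, 3↦5, 4↦3, 5↦1, 6↦0, 7↦1, 8↦5, 9↦2, 10↦4]  zeros at y ∈ {6}
Collecting zeros: affine points = {(1, 2), (2, 0), (2, 3), (2, 9), (5, 8), (6, 1), (7, 6), (9, 7), (10, 6)}.
Total count |C(F_11)_aff| = 9.


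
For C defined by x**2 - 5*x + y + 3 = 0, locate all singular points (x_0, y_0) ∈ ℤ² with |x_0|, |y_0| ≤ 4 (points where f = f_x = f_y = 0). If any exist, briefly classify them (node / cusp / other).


No singular points in the scanned grid; C is smooth there.

Compute partial derivatives:
  f_x = 2*x - 5.
  f_y = 1.
f_y = 1 is a nonzero constant, so f_y never vanishes: no point (x, y) can satisfy f = f_x = f_y = 0. In particular no (x, y) ∈ {−4, ..., 4}² is singular; the curve is smooth.


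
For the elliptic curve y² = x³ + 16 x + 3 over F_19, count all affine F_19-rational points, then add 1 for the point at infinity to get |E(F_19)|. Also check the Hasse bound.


Affine points = {(1, 1), (1, 18), (2, 9), (2, 10), (4, 6), (4, 13), (6, 7), (6, 12), (8, 4), (8, 15), (10, 2), (10, 17), (11, 3), (11, 16), (12, 2), (12, 17), (14, 8), (14, 11), (16, 2), (16, 17), (17, 1), (17, 18), (18, 9), (18, 10)}; affine count = 24; |E(F_19)| = 25.

Discriminant check: Δ ∝ 4a³ + 27b² = 4·16³ + 27·3² = 4·4096 + 27·9 ≡ 2 (mod 19). Nonzero ⇒ E is nonsingular.
For each x ∈ F_19, compute rhs = x³ + 16·x + 3 mod 19, then count y ∈ F_19 with y² ≡ rhs.
  x = 0: rhs = 3, matching y values: none (0 points).
  x = 1: rhs = 1, matching y values: 1, 18 (2 points).
  x = 2: rhs = 5, matching y values: 9, 10 (2 points).
  x = 3: rhs = 2, matching y values: none (0 points).
  x = 4: rhs = 17, matching y values: 6, 13 (2 points).
  x = 5: rhs = 18, matching y values: none (0 points).
  x = 6: rhs = 11, matching y values: 7, 12 (2 points).
  x = 7: rhs = 2, matching y values: none (0 points).
  x = 8: rhs = 16, matching y values: 4, 15 (2 points).
  x = 9: rhs = 2, matching y values: none (0 points).
  x = 10: rhs = 4, matching y values: 2, 17 (2 points).
  x = 11: rhs = 9, matching y values: 3, 16 (2 points).
  x = 12: rhs = 4, matching y values: 2, 17 (2 points).
  x = 13: rhs = 14, matching y values: none (0 points).
  x = 14: rhs = 7, matching y values: 8, 11 (2 points).
  x = 15: rhs = 8, matching y values: none (0 points).
  x = 16: rhs = 4, matching y values: 2, 17 (2 points).
  x = 17: rhs = 1, matching y values: 1, 18 (2 points).
  x = 18: rhs = 5, matching y values: 9, 10 (2 points).
Total affine count: 24.
Full point count |E(F_19)| = 24 + 1 = 25.
Hasse bound: |25 − (19+1)| = |5| = 5 ≤ 2√19 ≈ 8.7178 ✓.
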